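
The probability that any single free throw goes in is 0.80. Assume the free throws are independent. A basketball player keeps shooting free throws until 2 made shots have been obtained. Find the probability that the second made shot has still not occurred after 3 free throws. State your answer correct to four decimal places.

Needing more than 3 free throws ⇔ fewer than 2 successes in the first 3. With X ~ Binomial(3, 0.80), P(Y > 3) = P(X ≤ 1).
  k=0: C(3,0)·0.80^0·0.20^3 = 0.008000
  k=1: C(3,1)·0.80^1·0.20^2 = 0.096000
P(X ≤ 1) = 0.104000

0.1040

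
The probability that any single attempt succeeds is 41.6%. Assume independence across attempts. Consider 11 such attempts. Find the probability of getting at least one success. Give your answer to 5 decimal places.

0.99731

P(at least one) = 1 − P(none) = 1 − (1 − 0.416)^11
= 1 − 0.0026949 = 0.9973051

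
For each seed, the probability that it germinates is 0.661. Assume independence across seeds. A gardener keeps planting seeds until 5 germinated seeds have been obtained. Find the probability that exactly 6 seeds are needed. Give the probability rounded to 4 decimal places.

Y = trial on which the fifth success occurs; negative binomial, r=5, p=0.661.
P(Y=6) = C(5,4) · p^5 · (1−p)^1
= 5 · 0.12618 · 0.339 = 0.213883

0.2139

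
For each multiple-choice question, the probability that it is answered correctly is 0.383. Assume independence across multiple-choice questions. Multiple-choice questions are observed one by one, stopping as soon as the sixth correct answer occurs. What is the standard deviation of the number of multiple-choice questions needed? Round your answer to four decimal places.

5.0237

Y = total multiple-choice questions until the sixth success; negative binomial with r=6, p=0.383.
SD(Y) = √[r(1−p)/p²] = √(25.237066) = 5.023651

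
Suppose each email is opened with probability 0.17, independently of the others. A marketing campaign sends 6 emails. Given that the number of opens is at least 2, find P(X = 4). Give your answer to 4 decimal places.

X ~ Binomial(6, 0.17). Want P(X=4 | X≥2) = P(X=4) / P(X≥2).
P(X=4) = C(6,4)·0.17^4·0.83^2 = 0.008631
P(X≥2) = 1 − 0.326940 − 0.401782 = 0.271277
Ratio = 0.008631 / 0.271277 = 0.031815

0.0318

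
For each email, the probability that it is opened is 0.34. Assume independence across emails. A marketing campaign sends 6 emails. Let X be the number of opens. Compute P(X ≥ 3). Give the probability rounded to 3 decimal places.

X ~ Binomial(6, 0.34); P(X ≥ 3) = Σ C(6,k) p^k (1−p)^(6−k) over k:
  k=3: C(6,3)·0.34^3·0.66^3 = 0.22599
  k=4: C(6,4)·0.34^4·0.66^2 = 0.08732
  k=5: C(6,5)·0.34^5·0.66^1 = 0.01799
  k=6: C(6,6)·0.34^6·0.66^0 = 0.00154
Total = 0.33285

0.333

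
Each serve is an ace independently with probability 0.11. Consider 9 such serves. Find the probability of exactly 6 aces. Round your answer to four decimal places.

X ~ Binomial(n=9, p=0.11).
P(X=6) = C(9,6) · p^6 · (1−p)^3
= 84 · 1.7716e-06 · 0.70497 = 0.000105

0.0001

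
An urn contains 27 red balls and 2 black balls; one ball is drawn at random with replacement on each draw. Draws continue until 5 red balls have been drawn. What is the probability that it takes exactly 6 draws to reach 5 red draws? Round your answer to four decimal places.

0.2412

Y = trial on which the fifth success occurs; negative binomial, r=5, p=0.931034.
P(Y=6) = C(5,4) · p^5 · (1−p)^1
= 5 · 0.69957 · 0.068966 = 0.241230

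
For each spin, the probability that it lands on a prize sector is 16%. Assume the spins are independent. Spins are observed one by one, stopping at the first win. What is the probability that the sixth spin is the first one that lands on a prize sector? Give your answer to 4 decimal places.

Geometric (trials to first success), p = 0.16.
P(Y = 6) = (1−p)^5 · p = 0.41821 · 0.16 = 0.066914

0.0669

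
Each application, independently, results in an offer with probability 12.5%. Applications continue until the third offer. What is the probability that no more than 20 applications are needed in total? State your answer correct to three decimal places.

0.465

Finishing within 20 applications ⇔ at least 3 successes in the first 20. With X ~ Binomial(20, 0.125), P(Y ≤ 20) = 1 − P(X ≤ 2).
  k=0: C(20,0)·0.125^0·0.875^20 = 0.06921
  k=1: C(20,1)·0.125^1·0.875^19 = 0.19774
  k=2: C(20,2)·0.125^2·0.875^18 = 0.26836
1 − 0.53531 = 0.46469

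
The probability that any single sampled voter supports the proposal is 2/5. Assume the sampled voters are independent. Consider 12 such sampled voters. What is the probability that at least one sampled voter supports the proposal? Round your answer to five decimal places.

P(at least one) = 1 − P(none) = 1 − (1 − 0.40)^12
= 1 − 0.0021768 = 0.9978232

0.99782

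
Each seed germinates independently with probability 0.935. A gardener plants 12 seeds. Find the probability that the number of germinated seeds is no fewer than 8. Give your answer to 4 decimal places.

0.9994

X ~ Binomial(12, 0.935); P(X ≥ 8) = Σ C(12,k) p^k (1−p)^(12−k) over k:
  k=8: C(12,8)·0.935^8·0.065^4 = 0.005161
  k=9: C(12,9)·0.935^9·0.065^3 = 0.032996
  k=10: C(12,10)·0.935^10·0.065^2 = 0.142392
  k=11: C(12,11)·0.935^11·0.065^1 = 0.372411
  k=12: C(12,12)·0.935^12·0.065^0 = 0.446416
Total = 0.999376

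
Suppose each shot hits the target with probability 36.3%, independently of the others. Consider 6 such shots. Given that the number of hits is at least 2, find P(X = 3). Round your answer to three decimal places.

0.351

X ~ Binomial(6, 0.363). Want P(X=3 | X≥2) = P(X=3) / P(X≥2).
P(X=3) = C(6,3)·0.363^3·0.637^3 = 0.24727
P(X≥2) = 1 − 0.06681 − 0.22843 = 0.70476
Ratio = 0.24727 / 0.70476 = 0.35085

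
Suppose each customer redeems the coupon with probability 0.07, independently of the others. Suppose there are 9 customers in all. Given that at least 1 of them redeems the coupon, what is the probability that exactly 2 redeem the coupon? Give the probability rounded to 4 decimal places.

0.2213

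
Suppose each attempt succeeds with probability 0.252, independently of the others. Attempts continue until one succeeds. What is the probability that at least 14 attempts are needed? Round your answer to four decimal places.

0.0229

Y = number of attempts to the first success; geometric, p = 0.252.
P(Y > 13) = P(first 13 all fail) = (1−p)^13 = 0.022947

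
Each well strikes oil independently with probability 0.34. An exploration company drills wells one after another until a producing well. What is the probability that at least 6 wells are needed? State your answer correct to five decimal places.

0.12523

Y = number of wells to the first success; geometric, p = 0.34.
P(Y > 5) = P(first 5 all fail) = (1−p)^5 = 0.1252333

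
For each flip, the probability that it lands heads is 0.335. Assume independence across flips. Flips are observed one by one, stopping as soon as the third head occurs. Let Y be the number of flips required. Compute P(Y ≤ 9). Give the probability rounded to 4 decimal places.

0.6269

Finishing within 9 flips ⇔ at least 3 successes in the first 9. With X ~ Binomial(9, 0.335), P(Y ≤ 9) = 1 − P(X ≤ 2).
  k=0: C(9,0)·0.335^0·0.665^9 = 0.025433
  k=1: C(9,1)·0.335^1·0.665^8 = 0.115308
  k=2: C(9,2)·0.335^2·0.665^7 = 0.232351
1 − 0.373092 = 0.626908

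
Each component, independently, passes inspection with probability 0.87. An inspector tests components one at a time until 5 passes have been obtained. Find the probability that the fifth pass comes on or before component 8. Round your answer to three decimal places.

0.987

Finishing within 8 components ⇔ at least 5 successes in the first 8. With X ~ Binomial(8, 0.87), P(Y ≤ 8) = 1 − P(X ≤ 4).
  k=0: C(8,0)·0.87^0·0.13^8 = 0.00000
  k=1: C(8,1)·0.87^1·0.13^7 = 0.00000
  k=2: C(8,2)·0.87^2·0.13^6 = 0.00010
  k=3: C(8,3)·0.87^3·0.13^5 = 0.00137
  k=4: C(8,4)·0.87^4·0.13^4 = 0.01145
1 − 0.01293 = 0.98707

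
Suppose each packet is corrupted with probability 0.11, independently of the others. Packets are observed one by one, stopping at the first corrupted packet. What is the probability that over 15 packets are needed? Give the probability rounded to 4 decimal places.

Y = number of packets to the first success; geometric, p = 0.11.
P(Y > 15) = P(first 15 all fail) = (1−p)^15 = 0.174121

0.1741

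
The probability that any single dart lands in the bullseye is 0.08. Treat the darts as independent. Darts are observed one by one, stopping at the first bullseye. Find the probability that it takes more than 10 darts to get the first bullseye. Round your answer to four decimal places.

Y = number of darts to the first success; geometric, p = 0.08.
P(Y > 10) = P(first 10 all fail) = (1−p)^10 = 0.434388

0.4344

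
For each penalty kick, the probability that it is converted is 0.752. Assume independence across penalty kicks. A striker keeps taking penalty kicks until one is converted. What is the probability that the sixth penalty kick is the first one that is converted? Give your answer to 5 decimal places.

0.00071

Geometric (trials to first success), p = 0.752.
P(Y = 6) = (1−p)^5 · p = 0.00093812 · 0.752 = 0.0007055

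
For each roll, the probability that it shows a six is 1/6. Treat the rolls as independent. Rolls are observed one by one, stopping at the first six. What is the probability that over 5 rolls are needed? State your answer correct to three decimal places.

Y = number of rolls to the first success; geometric, p = 0.166667.
P(Y > 5) = P(first 5 all fail) = (1−p)^5 = 0.40188

0.402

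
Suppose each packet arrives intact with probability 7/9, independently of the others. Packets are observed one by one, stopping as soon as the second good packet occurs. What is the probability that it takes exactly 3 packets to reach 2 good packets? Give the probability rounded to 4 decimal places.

0.2689

Y = trial on which the second success occurs; negative binomial, r=2, p=0.777778.
P(Y=3) = C(2,1) · p^2 · (1−p)^1
= 2 · 0.60494 · 0.22222 = 0.268861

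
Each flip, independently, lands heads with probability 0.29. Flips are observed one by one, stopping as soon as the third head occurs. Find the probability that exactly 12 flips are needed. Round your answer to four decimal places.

Y = trial on which the third success occurs; negative binomial, r=3, p=0.29.
P(Y=12) = C(11,2) · p^3 · (1−p)^9
= 55 · 0.024389 · 0.045849 = 0.061501

0.0615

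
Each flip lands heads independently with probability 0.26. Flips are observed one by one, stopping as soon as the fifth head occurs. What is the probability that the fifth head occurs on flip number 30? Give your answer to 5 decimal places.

0.01518

Y = trial on which the fifth success occurs; negative binomial, r=5, p=0.26.
P(Y=30) = C(29,4) · p^5 · (1−p)^25
= 23751 · 0.0011881 · 0.00053801 = 0.0151824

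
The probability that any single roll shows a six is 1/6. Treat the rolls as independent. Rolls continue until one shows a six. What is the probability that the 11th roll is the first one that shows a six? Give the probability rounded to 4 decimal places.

Geometric (trials to first success), p = 0.166667.
P(Y = 11) = (1−p)^10 · p = 0.16151 · 0.166667 = 0.026918

0.0269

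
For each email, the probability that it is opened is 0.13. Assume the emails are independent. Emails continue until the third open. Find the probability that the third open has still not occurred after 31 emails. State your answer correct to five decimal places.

Needing more than 31 emails ⇔ fewer than 3 successes in the first 31. With X ~ Binomial(31, 0.13), P(Y > 31) = P(X ≤ 2).
  k=0: C(31,0)·0.13^0·0.87^31 = 0.0133382
  k=1: C(31,1)·0.13^1·0.87^30 = 0.0617849
  k=2: C(31,2)·0.13^2·0.87^29 = 0.1384835
P(X ≤ 2) = 0.2136066

0.21361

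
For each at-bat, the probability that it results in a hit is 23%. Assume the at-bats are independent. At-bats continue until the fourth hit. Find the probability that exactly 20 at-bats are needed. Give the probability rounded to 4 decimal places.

0.0414

Y = trial on which the fourth success occurs; negative binomial, r=4, p=0.23.
P(Y=20) = C(19,3) · p^4 · (1−p)^16
= 969 · 0.0027984 · 0.01527 = 0.041408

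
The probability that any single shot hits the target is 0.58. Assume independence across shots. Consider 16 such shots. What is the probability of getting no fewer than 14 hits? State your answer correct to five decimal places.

0.01238

X ~ Binomial(16, 0.58); P(X ≥ 14) = Σ C(16,k) p^k (1−p)^(16−k) over k:
  k=14: C(16,14)·0.58^14·0.42^2 = 0.0103198
  k=15: C(16,15)·0.58^15·0.42^1 = 0.0019002
  k=16: C(16,16)·0.58^16·0.42^0 = 0.0001640
Total = 0.0123840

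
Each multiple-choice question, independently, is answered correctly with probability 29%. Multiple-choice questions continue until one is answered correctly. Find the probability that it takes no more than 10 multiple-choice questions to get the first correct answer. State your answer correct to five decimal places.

Y = number of multiple-choice questions to the first success; geometric, p = 0.29.
P(Y ≤ 10) = 1 − (1−p)^10 = 1 − 0.0325524 = 0.9674476

0.96745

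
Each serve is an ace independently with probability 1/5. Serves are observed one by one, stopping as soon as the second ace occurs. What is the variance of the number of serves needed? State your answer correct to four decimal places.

40.0000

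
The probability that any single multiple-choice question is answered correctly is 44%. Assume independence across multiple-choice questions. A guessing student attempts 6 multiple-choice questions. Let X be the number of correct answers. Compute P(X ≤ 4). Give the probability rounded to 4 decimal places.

X ~ Binomial(6, 0.44); P(X ≤ 4) = Σ C(6,k) p^k (1−p)^(6−k) over k:
  k=0: C(6,0)·0.44^0·0.56^6 = 0.030841
  k=1: C(6,1)·0.44^1·0.56^5 = 0.145393
  k=2: C(6,2)·0.44^2·0.56^4 = 0.285594
  k=3: C(6,3)·0.44^3·0.56^3 = 0.299193
  k=4: C(6,4)·0.44^4·0.56^2 = 0.176310
Total = 0.937332

0.9373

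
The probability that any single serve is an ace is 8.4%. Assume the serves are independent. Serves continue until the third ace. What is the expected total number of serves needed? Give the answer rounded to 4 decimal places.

35.7143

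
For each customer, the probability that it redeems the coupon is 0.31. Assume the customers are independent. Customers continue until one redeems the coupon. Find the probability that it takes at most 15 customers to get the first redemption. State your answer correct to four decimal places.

Y = number of customers to the first success; geometric, p = 0.31.
P(Y ≤ 15) = 1 − (1−p)^15 = 1 − 0.003826 = 0.996174

0.9962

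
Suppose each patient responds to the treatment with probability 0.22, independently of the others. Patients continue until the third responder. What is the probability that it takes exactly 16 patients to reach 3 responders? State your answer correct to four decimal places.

Y = trial on which the third success occurs; negative binomial, r=3, p=0.22.
P(Y=16) = C(15,2) · p^3 · (1−p)^13
= 105 · 0.010648 · 0.039558 = 0.044227

0.0442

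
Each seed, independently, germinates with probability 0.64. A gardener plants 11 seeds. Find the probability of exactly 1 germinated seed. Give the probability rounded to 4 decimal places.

X ~ Binomial(n=11, p=0.64).
P(X=1) = C(11,1) · p^1 · (1−p)^10
= 11 · 0.64 · 3.6562e-05 = 0.000257

0.0003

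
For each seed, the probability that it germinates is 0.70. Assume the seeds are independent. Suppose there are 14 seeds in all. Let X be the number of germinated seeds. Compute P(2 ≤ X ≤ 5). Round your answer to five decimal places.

X ~ Binomial(14, 0.70); P(2 ≤ X ≤ 5) = Σ C(14,k) p^k (1−p)^(14−k) over k:
  k=2: C(14,2)·0.70^2·0.30^12 = 0.0000237
  k=3: C(14,3)·0.70^3·0.30^11 = 0.0002212
  k=4: C(14,4)·0.70^4·0.30^10 = 0.0014192
  k=5: C(14,5)·0.70^5·0.30^9 = 0.0066229
Total = 0.0082869

0.00829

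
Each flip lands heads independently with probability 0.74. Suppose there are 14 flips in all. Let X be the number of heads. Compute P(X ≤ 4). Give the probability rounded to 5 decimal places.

0.00048

X ~ Binomial(14, 0.74); P(X ≤ 4) = Σ C(14,k) p^k (1−p)^(14−k) over k:
  k=0: C(14,0)·0.74^0·0.26^14 = 0.0000000
  k=1: C(14,1)·0.74^1·0.26^13 = 0.0000003
  k=2: C(14,2)·0.74^2·0.26^12 = 0.0000048
  k=3: C(14,3)·0.74^3·0.26^11 = 0.0000541
  k=4: C(14,4)·0.74^4·0.26^10 = 0.0004237
Total = 0.0004829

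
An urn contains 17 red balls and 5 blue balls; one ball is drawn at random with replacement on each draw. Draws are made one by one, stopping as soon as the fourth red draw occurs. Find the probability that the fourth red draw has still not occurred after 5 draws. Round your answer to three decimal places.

Needing more than 5 draws ⇔ fewer than 4 successes in the first 5. With X ~ Binomial(5, 0.772727), P(Y > 5) = P(X ≤ 3).
  k=0: C(5,0)·0.772727^0·0.227273^5 = 0.00061
  k=1: C(5,1)·0.772727^1·0.227273^4 = 0.01031
  k=2: C(5,2)·0.772727^2·0.227273^3 = 0.07010
  k=3: C(5,3)·0.772727^3·0.227273^2 = 0.23833
P(X ≤ 3) = 0.31934

0.319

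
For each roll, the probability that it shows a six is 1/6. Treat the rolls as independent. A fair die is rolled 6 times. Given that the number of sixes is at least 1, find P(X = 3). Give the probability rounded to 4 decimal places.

X ~ Binomial(6, 0.166667). Want P(X=3 | X≥1) = P(X=3) / P(X≥1).
P(X=3) = C(6,3)·0.166667^3·0.833333^3 = 0.053584
P(X≥1) = 1 − 0.334898 = 0.665102
Ratio = 0.053584 / 0.665102 = 0.080565

0.0806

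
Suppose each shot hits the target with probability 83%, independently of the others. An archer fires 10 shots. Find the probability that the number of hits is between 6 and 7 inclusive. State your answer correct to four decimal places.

0.2173

X ~ Binomial(10, 0.83); P(6 ≤ X ≤ 7) = Σ C(10,k) p^k (1−p)^(10−k) over k:
  k=6: C(10,6)·0.83^6·0.17^4 = 0.057343
  k=7: C(10,7)·0.83^7·0.17^3 = 0.159983
Total = 0.217327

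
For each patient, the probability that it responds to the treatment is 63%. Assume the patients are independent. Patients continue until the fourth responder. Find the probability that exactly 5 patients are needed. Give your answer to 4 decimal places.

0.2331

Y = trial on which the fourth success occurs; negative binomial, r=4, p=0.63.
P(Y=5) = C(4,3) · p^4 · (1−p)^1
= 4 · 0.15753 · 0.37 = 0.233144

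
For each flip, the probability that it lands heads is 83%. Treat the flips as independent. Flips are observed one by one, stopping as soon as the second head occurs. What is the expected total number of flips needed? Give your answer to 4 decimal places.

Y = total flips until the second success; negative binomial with r=2, p=0.83.
E[Y] = r / p = 2 / 0.83 = 2.409639

2.4096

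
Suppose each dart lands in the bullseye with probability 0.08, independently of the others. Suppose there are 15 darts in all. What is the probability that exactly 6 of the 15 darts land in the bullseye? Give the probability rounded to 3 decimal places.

0.001

X ~ Binomial(n=15, p=0.08).
P(X=6) = C(15,6) · p^6 · (1−p)^9
= 5005 · 2.6214e-07 · 0.47216 = 0.00062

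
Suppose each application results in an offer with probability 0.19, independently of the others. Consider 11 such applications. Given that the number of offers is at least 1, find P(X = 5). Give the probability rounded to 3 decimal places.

0.036

X ~ Binomial(11, 0.19). Want P(X=5 | X≥1) = P(X=5) / P(X≥1).
P(X=5) = C(11,5)·0.19^5·0.81^6 = 0.03231
P(X≥1) = 1 − 0.09848 = 0.90152
Ratio = 0.03231 / 0.90152 = 0.03584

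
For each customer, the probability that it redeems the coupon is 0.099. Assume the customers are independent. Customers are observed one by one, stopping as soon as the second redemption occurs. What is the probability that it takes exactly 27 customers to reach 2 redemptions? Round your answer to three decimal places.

0.019

Y = trial on which the second success occurs; negative binomial, r=2, p=0.099.
P(Y=27) = C(26,1) · p^2 · (1−p)^25
= 26 · 0.009801 · 0.073811 = 0.01881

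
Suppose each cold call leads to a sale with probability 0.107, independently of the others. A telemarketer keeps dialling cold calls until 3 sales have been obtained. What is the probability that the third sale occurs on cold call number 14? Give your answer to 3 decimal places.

0.028

Y = trial on which the third success occurs; negative binomial, r=3, p=0.107.
P(Y=14) = C(13,2) · p^3 · (1−p)^11
= 78 · 0.001225 · 0.28798 = 0.02752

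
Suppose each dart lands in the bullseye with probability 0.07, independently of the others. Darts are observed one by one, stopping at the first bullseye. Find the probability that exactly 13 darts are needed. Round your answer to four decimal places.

Geometric (trials to first success), p = 0.07.
P(Y = 13) = (1−p)^12 · p = 0.4186 · 0.07 = 0.029302

0.0293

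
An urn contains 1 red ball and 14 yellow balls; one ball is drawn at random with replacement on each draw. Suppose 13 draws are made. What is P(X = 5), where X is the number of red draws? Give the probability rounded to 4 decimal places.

0.0010

X ~ Binomial(n=13, p=0.066667).
P(X=5) = C(13,5) · p^5 · (1−p)^8
= 1287 · 1.3169e-06 · 0.57583 = 0.000976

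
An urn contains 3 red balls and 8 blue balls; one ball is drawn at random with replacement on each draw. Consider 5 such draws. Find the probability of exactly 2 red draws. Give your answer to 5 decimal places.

X ~ Binomial(n=5, p=0.272727).
P(X=2) = C(5,2) · p^2 · (1−p)^3
= 10 · 0.07438 · 0.38467 = 0.2861205

0.28612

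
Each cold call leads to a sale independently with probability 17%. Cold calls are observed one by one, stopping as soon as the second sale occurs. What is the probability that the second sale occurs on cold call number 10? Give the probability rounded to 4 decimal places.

0.0586

Y = trial on which the second success occurs; negative binomial, r=2, p=0.17.
P(Y=10) = C(9,1) · p^2 · (1−p)^8
= 9 · 0.0289 · 0.22523 = 0.058582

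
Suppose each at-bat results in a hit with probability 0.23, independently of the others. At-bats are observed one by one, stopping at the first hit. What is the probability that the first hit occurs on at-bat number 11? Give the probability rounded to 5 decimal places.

0.01685

Geometric (trials to first success), p = 0.23.
P(Y = 11) = (1−p)^10 · p = 0.073267 · 0.23 = 0.0168514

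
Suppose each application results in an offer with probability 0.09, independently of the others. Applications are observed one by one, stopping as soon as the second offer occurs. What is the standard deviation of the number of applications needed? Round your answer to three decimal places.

14.990

Y = total applications until the second success; negative binomial with r=2, p=0.09.
SD(Y) = √[r(1−p)/p²] = √(224.69136) = 14.98971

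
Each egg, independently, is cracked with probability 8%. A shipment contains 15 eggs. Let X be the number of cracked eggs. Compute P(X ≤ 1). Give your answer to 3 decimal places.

0.660

X ~ Binomial(15, 0.08); P(X ≤ 1) = Σ C(15,k) p^k (1−p)^(15−k) over k:
  k=0: C(15,0)·0.08^0·0.92^15 = 0.28630
  k=1: C(15,1)·0.08^1·0.92^14 = 0.37343
Total = 0.65973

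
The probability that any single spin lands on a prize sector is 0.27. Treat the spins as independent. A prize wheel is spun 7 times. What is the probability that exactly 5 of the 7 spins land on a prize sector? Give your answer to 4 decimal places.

X ~ Binomial(n=7, p=0.27).
P(X=5) = C(7,5) · p^5 · (1−p)^2
= 21 · 0.0014349 · 0.5329 = 0.016058

0.0161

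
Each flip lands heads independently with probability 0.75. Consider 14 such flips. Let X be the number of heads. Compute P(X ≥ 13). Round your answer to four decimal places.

X ~ Binomial(14, 0.75); P(X ≥ 13) = Σ C(14,k) p^k (1−p)^(14−k) over k:
  k=13: C(14,13)·0.75^13·0.25^1 = 0.083150
  k=14: C(14,14)·0.75^14·0.25^0 = 0.017818
Total = 0.100968

0.1010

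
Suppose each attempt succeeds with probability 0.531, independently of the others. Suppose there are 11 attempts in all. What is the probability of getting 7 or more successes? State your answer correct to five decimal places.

0.34838

X ~ Binomial(11, 0.531); P(X ≥ 7) = Σ C(11,k) p^k (1−p)^(11−k) over k:
  k=7: C(11,7)·0.531^7·0.469^4 = 0.1900496
  k=8: C(11,8)·0.531^8·0.469^3 = 0.1075867
  k=9: C(11,9)·0.531^9·0.469^2 = 0.0406031
  k=10: C(11,10)·0.531^10·0.469^1 = 0.0091941
  k=11: C(11,11)·0.531^11·0.469^0 = 0.0009463
Total = 0.3483799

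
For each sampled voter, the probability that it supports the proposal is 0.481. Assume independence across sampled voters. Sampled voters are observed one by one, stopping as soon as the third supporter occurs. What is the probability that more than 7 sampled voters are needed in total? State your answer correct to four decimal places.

0.2589

Needing more than 7 sampled voters ⇔ fewer than 3 successes in the first 7. With X ~ Binomial(7, 0.481), P(Y > 7) = P(X ≤ 2).
  k=0: C(7,0)·0.481^0·0.519^7 = 0.010143
  k=1: C(7,1)·0.481^1·0.519^6 = 0.065803
  k=2: C(7,2)·0.481^2·0.519^5 = 0.182956
P(X ≤ 2) = 0.258902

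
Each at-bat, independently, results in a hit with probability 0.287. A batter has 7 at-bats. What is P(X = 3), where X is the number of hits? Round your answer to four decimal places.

X ~ Binomial(n=7, p=0.287).
P(X=3) = C(7,3) · p^3 · (1−p)^4
= 35 · 0.02364 · 0.25844 = 0.213832

0.2138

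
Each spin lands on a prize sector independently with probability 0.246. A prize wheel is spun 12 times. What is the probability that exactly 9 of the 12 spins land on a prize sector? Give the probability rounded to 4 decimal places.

0.0003

X ~ Binomial(n=12, p=0.246).
P(X=9) = C(12,9) · p^9 · (1−p)^3
= 220 · 3.2993e-06 · 0.42866 = 0.000311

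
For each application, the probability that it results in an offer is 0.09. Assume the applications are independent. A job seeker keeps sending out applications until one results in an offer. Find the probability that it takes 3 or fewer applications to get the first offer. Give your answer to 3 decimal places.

0.246

Y = number of applications to the first success; geometric, p = 0.09.
P(Y ≤ 3) = 1 − (1−p)^3 = 1 − 0.75357 = 0.24643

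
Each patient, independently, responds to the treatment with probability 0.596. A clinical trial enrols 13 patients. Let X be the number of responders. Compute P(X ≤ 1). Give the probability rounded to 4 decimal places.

0.0002

X ~ Binomial(13, 0.596); P(X ≤ 1) = Σ C(13,k) p^k (1−p)^(13−k) over k:
  k=0: C(13,0)·0.596^0·0.404^13 = 0.000008
  k=1: C(13,1)·0.596^1·0.404^12 = 0.000146
Total = 0.000154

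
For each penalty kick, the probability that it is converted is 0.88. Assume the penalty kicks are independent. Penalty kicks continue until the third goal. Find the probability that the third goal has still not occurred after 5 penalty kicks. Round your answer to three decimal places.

Needing more than 5 penalty kicks ⇔ fewer than 3 successes in the first 5. With X ~ Binomial(5, 0.88), P(Y > 5) = P(X ≤ 2).
  k=0: C(5,0)·0.88^0·0.12^5 = 0.00002
  k=1: C(5,1)·0.88^1·0.12^4 = 0.00091
  k=2: C(5,2)·0.88^2·0.12^3 = 0.01338
P(X ≤ 2) = 0.01432

0.014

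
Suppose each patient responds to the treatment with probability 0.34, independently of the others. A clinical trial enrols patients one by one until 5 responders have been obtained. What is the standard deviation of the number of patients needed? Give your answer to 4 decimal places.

5.3429

Y = total patients until the fifth success; negative binomial with r=5, p=0.34.
SD(Y) = √[r(1−p)/p²] = √(28.546713) = 5.342912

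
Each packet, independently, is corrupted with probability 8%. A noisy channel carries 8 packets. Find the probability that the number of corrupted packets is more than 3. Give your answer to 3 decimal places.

X ~ Binomial(8, 0.08); P(X ≥ 4) = Σ C(8,k) p^k (1−p)^(8−k) over k:
  k=4: C(8,4)·0.08^4·0.92^4 = 0.00205
  k=5: C(8,5)·0.08^5·0.92^3 = 0.00014
  k=6: C(8,6)·0.08^6·0.92^2 = 0.00001
  k=7: C(8,7)·0.08^7·0.92^1 = 0.00000
  k=8: C(8,8)·0.08^8·0.92^0 = 0.00000
Total = 0.00220

0.002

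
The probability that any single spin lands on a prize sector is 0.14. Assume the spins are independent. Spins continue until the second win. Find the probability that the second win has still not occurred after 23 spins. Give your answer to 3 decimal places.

0.148

Needing more than 23 spins ⇔ fewer than 2 successes in the first 23. With X ~ Binomial(23, 0.14), P(Y > 23) = P(X ≤ 1).
  k=0: C(23,0)·0.14^0·0.86^23 = 0.03115
  k=1: C(23,1)·0.14^1·0.86^22 = 0.11663
P(X ≤ 1) = 0.14778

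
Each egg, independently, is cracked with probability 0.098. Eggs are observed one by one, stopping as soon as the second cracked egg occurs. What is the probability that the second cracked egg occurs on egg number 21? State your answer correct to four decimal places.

Y = trial on which the second success occurs; negative binomial, r=2, p=0.098.
P(Y=21) = C(20,1) · p^2 · (1−p)^19
= 20 · 0.009604 · 0.1409 = 0.027065

0.0271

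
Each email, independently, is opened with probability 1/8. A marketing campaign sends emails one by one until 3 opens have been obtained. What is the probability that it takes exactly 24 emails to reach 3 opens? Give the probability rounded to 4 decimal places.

Y = trial on which the third success occurs; negative binomial, r=3, p=0.125.
P(Y=24) = C(23,2) · p^3 · (1−p)^21
= 253 · 0.0019531 · 0.060558 = 0.029924

0.0299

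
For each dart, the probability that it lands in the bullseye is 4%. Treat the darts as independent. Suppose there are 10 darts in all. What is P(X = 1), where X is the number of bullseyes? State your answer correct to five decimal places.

0.27701

X ~ Binomial(n=10, p=0.04).
P(X=1) = C(10,1) · p^1 · (1−p)^9
= 10 · 0.04 · 0.69253 = 0.2770136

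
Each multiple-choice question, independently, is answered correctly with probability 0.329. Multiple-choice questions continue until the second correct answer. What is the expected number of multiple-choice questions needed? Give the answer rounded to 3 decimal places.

Y = total multiple-choice questions until the second success; negative binomial with r=2, p=0.329.
E[Y] = r / p = 2 / 0.329 = 6.07903

6.079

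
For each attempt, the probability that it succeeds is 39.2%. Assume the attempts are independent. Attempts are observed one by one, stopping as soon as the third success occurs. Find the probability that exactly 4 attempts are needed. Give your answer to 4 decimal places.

0.1099

Y = trial on which the third success occurs; negative binomial, r=3, p=0.392.
P(Y=4) = C(3,2) · p^3 · (1−p)^1
= 3 · 0.060236 · 0.608 = 0.109871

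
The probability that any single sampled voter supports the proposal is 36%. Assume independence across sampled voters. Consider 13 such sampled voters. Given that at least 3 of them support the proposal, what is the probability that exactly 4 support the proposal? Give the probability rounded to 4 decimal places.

0.2403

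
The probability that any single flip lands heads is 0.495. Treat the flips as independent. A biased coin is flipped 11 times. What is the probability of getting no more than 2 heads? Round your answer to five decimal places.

0.03521

X ~ Binomial(11, 0.495); P(X ≤ 2) = Σ C(11,k) p^k (1−p)^(11−k) over k:
  k=0: C(11,0)·0.495^0·0.505^11 = 0.0005448
  k=1: C(11,1)·0.495^1·0.505^10 = 0.0058737
  k=2: C(11,2)·0.495^2·0.505^9 = 0.0287869
Total = 0.0352054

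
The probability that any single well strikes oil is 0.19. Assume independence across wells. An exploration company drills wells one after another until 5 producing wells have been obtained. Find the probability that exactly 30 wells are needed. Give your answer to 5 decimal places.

0.03031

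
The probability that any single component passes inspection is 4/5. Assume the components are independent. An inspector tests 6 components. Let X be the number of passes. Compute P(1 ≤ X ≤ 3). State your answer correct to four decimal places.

X ~ Binomial(6, 0.80); P(1 ≤ X ≤ 3) = Σ C(6,k) p^k (1−p)^(6−k) over k:
  k=1: C(6,1)·0.80^1·0.20^5 = 0.001536
  k=2: C(6,2)·0.80^2·0.20^4 = 0.015360
  k=3: C(6,3)·0.80^3·0.20^3 = 0.081920
Total = 0.098816

0.0988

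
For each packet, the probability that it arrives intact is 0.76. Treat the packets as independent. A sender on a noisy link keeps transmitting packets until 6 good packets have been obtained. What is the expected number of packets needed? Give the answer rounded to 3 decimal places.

Y = total packets until the sixth success; negative binomial with r=6, p=0.76.
E[Y] = r / p = 6 / 0.76 = 7.89474

7.895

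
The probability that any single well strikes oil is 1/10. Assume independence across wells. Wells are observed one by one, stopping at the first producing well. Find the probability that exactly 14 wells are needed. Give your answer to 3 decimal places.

Geometric (trials to first success), p = 0.10.
P(Y = 14) = (1−p)^13 · p = 0.25419 · 0.10 = 0.02542

0.025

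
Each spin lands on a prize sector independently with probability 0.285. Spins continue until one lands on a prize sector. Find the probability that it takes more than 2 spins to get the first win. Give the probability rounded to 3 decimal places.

0.511

Y = number of spins to the first success; geometric, p = 0.285.
P(Y > 2) = P(first 2 all fail) = (1−p)^2 = 0.51123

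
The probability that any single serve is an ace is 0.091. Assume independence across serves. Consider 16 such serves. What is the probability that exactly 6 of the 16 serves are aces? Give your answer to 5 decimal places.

0.00175

X ~ Binomial(n=16, p=0.091).
P(X=6) = C(16,6) · p^6 · (1−p)^10
= 8008 · 5.6787e-07 · 0.38516 = 0.0017515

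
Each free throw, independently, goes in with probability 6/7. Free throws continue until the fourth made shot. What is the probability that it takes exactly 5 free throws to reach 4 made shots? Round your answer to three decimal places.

Y = trial on which the fourth success occurs; negative binomial, r=4, p=0.857143.
P(Y=5) = C(4,3) · p^4 · (1−p)^1
= 4 · 0.53978 · 0.14286 = 0.30844

0.308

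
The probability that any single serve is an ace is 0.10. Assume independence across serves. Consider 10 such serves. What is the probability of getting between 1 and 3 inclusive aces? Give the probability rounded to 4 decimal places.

0.6385

X ~ Binomial(10, 0.10); P(1 ≤ X ≤ 3) = Σ C(10,k) p^k (1−p)^(10−k) over k:
  k=1: C(10,1)·0.10^1·0.90^9 = 0.387420
  k=2: C(10,2)·0.10^2·0.90^8 = 0.193710
  k=3: C(10,3)·0.10^3·0.90^7 = 0.057396
Total = 0.638526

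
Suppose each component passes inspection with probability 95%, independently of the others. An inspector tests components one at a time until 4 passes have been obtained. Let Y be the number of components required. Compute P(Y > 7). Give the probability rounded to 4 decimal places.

0.0002

Needing more than 7 components ⇔ fewer than 4 successes in the first 7. With X ~ Binomial(7, 0.95), P(Y > 7) = P(X ≤ 3).
  k=0: C(7,0)·0.95^0·0.05^7 = 0.000000
  k=1: C(7,1)·0.95^1·0.05^6 = 0.000000
  k=2: C(7,2)·0.95^2·0.05^5 = 0.000006
  k=3: C(7,3)·0.95^3·0.05^4 = 0.000188
P(X ≤ 3) = 0.000194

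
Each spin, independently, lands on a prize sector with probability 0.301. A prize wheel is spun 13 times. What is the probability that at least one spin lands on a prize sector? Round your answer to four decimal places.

0.9905

P(at least one) = 1 − P(none) = 1 − (1 − 0.301)^13
= 1 − 0.009510 = 0.990490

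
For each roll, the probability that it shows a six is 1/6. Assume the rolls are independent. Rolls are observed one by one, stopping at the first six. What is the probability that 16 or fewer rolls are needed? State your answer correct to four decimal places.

Y = number of rolls to the first success; geometric, p = 0.166667.
P(Y ≤ 16) = 1 − (1−p)^16 = 1 − 0.054088 = 0.945912

0.9459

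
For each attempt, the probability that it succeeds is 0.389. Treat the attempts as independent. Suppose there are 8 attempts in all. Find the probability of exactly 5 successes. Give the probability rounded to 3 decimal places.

0.114

X ~ Binomial(n=8, p=0.389).
P(X=5) = C(8,5) · p^5 · (1−p)^3
= 56 · 0.0089073 · 0.2281 = 0.11378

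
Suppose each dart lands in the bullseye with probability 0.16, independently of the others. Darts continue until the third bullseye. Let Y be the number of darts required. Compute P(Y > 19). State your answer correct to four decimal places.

0.3941

Needing more than 19 darts ⇔ fewer than 3 successes in the first 19. With X ~ Binomial(19, 0.16), P(Y > 19) = P(X ≤ 2).
  k=0: C(19,0)·0.16^0·0.84^19 = 0.036417
  k=1: C(19,1)·0.16^1·0.84^18 = 0.131796
  k=2: C(19,2)·0.16^2·0.84^17 = 0.225935
P(X ≤ 2) = 0.394148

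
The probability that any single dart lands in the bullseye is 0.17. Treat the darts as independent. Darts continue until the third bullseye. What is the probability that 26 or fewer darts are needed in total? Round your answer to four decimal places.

Finishing within 26 darts ⇔ at least 3 successes in the first 26. With X ~ Binomial(26, 0.17), P(Y ≤ 26) = 1 − P(X ≤ 2).
  k=0: C(26,0)·0.17^0·0.83^26 = 0.007871
  k=1: C(26,1)·0.17^1·0.83^25 = 0.041915
  k=2: C(26,2)·0.17^2·0.83^24 = 0.107314
1 − 0.157100 = 0.842900

0.8429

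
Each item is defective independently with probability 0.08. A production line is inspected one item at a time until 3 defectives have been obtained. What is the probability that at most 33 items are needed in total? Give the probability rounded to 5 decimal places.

0.49820

Finishing within 33 items ⇔ at least 3 successes in the first 33. With X ~ Binomial(33, 0.08), P(Y ≤ 33) = 1 − P(X ≤ 2).
  k=0: C(33,0)·0.08^0·0.92^33 = 0.0638261
  k=1: C(33,1)·0.08^1·0.92^32 = 0.1831532
  k=2: C(33,2)·0.08^2·0.92^31 = 0.2548218
1 − 0.5018010 = 0.4981990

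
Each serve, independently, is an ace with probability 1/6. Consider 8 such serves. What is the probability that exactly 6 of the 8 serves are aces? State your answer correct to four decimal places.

0.0004

X ~ Binomial(n=8, p=0.166667).
P(X=6) = C(8,6) · p^6 · (1−p)^2
= 28 · 2.1433e-05 · 0.69444 = 0.000417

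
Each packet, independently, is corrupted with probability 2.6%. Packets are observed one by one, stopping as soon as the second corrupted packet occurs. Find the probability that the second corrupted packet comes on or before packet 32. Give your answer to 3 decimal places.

Finishing within 32 packets ⇔ at least 2 successes in the first 32. With X ~ Binomial(32, 0.026), P(Y ≤ 32) = 1 − P(X ≤ 1).
  k=0: C(32,0)·0.026^0·0.974^32 = 0.43041
  k=1: C(32,1)·0.026^1·0.974^31 = 0.36766
1 − 0.79808 = 0.20192

0.202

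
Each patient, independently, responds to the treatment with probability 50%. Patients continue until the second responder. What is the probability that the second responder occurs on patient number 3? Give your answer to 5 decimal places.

Y = trial on which the second success occurs; negative binomial, r=2, p=0.50.
P(Y=3) = C(2,1) · p^2 · (1−p)^1
= 2 · 0.25 · 0.5 = 0.2500000

0.25000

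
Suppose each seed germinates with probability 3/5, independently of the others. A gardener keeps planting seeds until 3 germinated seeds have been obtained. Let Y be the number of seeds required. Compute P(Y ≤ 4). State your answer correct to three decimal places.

Finishing within 4 seeds ⇔ at least 3 successes in the first 4. With X ~ Binomial(4, 0.60), P(Y ≤ 4) = 1 − P(X ≤ 2).
  k=0: C(4,0)·0.60^0·0.40^4 = 0.02560
  k=1: C(4,1)·0.60^1·0.40^3 = 0.15360
  k=2: C(4,2)·0.60^2·0.40^2 = 0.34560
1 − 0.52480 = 0.47520

0.475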